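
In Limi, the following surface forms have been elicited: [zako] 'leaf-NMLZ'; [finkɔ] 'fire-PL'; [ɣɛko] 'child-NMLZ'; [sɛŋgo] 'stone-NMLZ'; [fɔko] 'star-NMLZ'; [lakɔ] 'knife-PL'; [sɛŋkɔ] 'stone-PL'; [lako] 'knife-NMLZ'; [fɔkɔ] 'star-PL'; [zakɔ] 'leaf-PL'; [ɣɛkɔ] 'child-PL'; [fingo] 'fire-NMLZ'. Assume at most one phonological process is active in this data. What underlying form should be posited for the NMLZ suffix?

/-go/

The NMLZ morpheme has two allomorphs, [-go] and [-ko].
By contrast the PL suffix keeps its initial [k] throughout — that segment must be underlying.
The NMLZ suffix is therefore /-go/ underlyingly, with post-vocalic devoicing: voiced stops become voiceless after a vowel.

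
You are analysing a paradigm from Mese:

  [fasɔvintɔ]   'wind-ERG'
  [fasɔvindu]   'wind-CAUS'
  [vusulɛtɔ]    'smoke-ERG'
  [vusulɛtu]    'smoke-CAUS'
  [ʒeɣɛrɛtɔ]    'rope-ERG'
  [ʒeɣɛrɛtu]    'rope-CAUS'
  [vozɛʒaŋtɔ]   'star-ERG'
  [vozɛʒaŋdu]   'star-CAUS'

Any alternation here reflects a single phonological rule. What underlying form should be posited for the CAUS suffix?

The CAUS morpheme has two allomorphs, [-du] and [-tu].
The ERG suffix, which begins with [t], is invariant after every stem; so [t] is not altered by any rule here.
The CAUS suffix is therefore /-du/ underlyingly, with post-vocalic devoicing: voiced stops become voiceless after a vowel.

/-du/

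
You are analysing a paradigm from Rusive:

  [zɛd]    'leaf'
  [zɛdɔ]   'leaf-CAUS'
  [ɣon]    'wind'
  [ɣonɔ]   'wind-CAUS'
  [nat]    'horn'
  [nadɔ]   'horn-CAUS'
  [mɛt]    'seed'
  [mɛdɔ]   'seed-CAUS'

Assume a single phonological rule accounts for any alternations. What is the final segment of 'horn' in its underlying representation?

/t/

In [nat] and [nadɔ] the final segment of 'horn' alternates: [t] ~ [d].
The stem 'leaf' ([zɛd], [zɛdɔ]) shows [d] unchanged in both environments, so [d] cannot be basic with [t] derived in isolation.
The underlying segment must be /t/; voiceless stops become voiced between vowels, yielding [d] there.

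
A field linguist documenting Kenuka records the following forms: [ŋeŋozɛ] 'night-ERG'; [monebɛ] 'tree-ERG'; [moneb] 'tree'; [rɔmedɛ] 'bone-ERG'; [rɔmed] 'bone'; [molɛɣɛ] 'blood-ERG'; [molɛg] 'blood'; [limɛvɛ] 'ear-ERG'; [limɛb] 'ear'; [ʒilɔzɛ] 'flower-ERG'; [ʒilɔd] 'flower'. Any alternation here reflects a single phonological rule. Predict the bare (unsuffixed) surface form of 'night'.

[ŋeŋod]

In [ʒilɔzɛ] and [ʒilɔd] the final segment of 'flower' alternates: [z] ~ [d].
Compare 'bone', with invariant [d] in [rɔmedɛ] and [rɔmed]: an analysis with underlying /d/ and a rule producing [z] before the ERG suffix would wrongly predict alternation here too.
Therefore /z/ is basic and [d] is derived by word-final hardening (voiced fricatives become stops word-finally).
From [ŋeŋozɛ] the stem 'night' is /ŋeŋoz/; word-finally this yields [ŋeŋod].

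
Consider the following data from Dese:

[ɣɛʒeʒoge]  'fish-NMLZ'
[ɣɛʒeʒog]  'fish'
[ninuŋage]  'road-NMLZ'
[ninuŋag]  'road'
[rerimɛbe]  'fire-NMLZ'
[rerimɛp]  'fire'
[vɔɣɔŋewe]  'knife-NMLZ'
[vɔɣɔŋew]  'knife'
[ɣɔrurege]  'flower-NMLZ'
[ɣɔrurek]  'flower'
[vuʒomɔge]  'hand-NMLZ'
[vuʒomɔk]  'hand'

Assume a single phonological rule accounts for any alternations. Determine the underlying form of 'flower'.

/ɣɔrurek/

'flower' shows [g] ~ [k] at the end of the stem ([ɣɔrurege] vs [ɣɔrurek]).
But 'fish' keeps [g] in both environments ([ɣɛʒeʒoge], [ɣɛʒeʒog]), so there is no rule changing /g/ to [k] in isolation.
The alternation reflects intervocalic voicing: voiceless stops become voiced between vowels. /k/ is underlying.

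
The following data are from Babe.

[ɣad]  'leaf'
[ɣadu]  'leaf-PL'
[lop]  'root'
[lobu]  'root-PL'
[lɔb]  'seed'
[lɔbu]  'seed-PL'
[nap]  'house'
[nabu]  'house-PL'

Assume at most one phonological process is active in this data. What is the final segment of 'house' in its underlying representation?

The stem for 'house' ends in [p] in [nap] but [b] in [nabu].
The stem 'seed' ([lɔb], [lɔbu]) shows [b] unchanged in both environments, so [b] cannot be basic with [p] derived in isolation.
So /p/ is underlying, and a rule of intervocalic voicing — voiceless stops become voiced between vowels — gives [b].

/p/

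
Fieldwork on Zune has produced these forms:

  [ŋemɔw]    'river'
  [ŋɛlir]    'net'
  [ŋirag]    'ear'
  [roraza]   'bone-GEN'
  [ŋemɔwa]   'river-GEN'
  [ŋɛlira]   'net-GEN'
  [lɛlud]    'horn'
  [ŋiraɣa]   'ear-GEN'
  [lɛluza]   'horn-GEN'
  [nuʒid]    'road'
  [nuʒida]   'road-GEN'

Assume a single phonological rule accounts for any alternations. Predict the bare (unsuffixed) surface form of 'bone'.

The root 'horn' surfaces as [lɛluza] and [lɛlud], with a stem-final [z] ~ [d] alternation.
The stem 'road' ([nuʒida], [nuʒid]) shows [d] unchanged in both environments, so [d] cannot be basic with [z] derived before the GEN suffix.
Therefore /z/ is basic and [d] is derived by word-final hardening (voiced fricatives become stops word-finally).
The one attested form of 'bone', [roraza], shows underlying /roraz/. Applying the same rule word-finally gives [rorad].

[rorad]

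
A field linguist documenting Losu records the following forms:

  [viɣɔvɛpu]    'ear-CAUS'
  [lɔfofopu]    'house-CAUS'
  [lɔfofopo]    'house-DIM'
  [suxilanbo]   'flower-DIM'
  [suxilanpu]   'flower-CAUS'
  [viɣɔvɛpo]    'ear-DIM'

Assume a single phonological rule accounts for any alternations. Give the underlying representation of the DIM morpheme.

/-bo/

The DIM suffix surfaces as [-bo] and [-po], depending on the final segment of the stem.
The CAUS suffix, which begins with [p], is invariant after every stem; so [p] is not altered by any rule here.
So the underlying form is /-bo/, and voiced stops become voiceless after a vowel.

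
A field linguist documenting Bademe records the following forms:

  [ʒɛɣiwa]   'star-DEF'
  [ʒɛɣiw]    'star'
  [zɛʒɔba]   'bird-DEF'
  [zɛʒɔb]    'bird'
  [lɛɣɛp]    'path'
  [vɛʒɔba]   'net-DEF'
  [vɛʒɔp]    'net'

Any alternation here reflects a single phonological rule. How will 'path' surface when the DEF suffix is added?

[lɛɣɛba]

In [vɛʒɔba] and [vɛʒɔp] the final segment of 'net' alternates: [b] ~ [p].
Compare 'bird', with invariant [b] in [zɛʒɔba] and [zɛʒɔb]: an analysis with underlying /b/ and a rule producing [p] in isolation would wrongly predict alternation here too.
The alternation reflects intervocalic voicing: voiceless stops become voiced between vowels. /p/ is underlying.
The one attested form of 'path', [lɛɣɛp], shows underlying /lɛɣɛp/. Applying the same rule between vowels gives [lɛɣɛba].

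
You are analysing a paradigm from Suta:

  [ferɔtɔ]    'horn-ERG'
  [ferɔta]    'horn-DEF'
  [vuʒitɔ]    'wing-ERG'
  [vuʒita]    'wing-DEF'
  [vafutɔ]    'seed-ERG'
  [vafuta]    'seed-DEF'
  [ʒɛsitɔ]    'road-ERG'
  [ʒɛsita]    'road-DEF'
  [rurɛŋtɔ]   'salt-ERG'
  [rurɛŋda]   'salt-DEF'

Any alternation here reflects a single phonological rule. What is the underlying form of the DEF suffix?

/-da/

The DEF suffix surfaces as [-da] and [-ta], depending on the final segment of the stem.
By contrast the ERG suffix keeps its initial [t] throughout — that segment must be underlying.
The DEF suffix is therefore /-da/ underlyingly, with post-vocalic devoicing: voiced stops become voiceless after a vowel.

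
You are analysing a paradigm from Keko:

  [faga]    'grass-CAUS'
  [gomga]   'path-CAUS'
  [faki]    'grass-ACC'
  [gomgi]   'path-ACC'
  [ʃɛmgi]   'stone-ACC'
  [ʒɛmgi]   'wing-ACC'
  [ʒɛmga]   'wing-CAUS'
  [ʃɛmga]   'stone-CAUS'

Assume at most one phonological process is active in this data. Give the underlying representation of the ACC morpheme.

/-ki/

The ACC morpheme has two allomorphs, [-gi] and [-ki].
By contrast the CAUS suffix keeps its initial [g] throughout — that segment must be underlying.
So the underlying form is /-ki/, and voiceless stops become voiced after a nasal.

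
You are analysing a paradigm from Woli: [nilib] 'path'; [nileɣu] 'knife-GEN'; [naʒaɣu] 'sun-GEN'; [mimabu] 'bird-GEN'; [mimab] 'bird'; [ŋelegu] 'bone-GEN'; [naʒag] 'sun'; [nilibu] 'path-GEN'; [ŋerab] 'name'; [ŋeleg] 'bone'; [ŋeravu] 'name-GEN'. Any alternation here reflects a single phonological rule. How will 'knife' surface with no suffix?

The stem for 'sun' ends in [ɣ] in [naʒaɣu] but [g] in [naʒag].
Compare 'bone', with invariant [g] in [ŋelegu] and [ŋeleg]: an analysis with underlying /g/ and a rule producing [ɣ] before the GEN suffix would wrongly predict alternation here too.
The alternation reflects word-final hardening: voiced fricatives become stops word-finally. /ɣ/ is underlying.
The one attested form of 'knife', [nileɣu], shows underlying /nileɣ/. Applying the same rule word-finally gives [nileg].

[nileg]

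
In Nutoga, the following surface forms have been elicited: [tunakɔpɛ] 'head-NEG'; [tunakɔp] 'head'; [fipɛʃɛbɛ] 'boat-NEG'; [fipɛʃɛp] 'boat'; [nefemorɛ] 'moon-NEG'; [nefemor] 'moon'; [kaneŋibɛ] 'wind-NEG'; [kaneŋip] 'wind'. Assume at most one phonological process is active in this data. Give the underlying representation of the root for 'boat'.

The root 'boat' surfaces as [fipɛʃɛbɛ] and [fipɛʃɛp], with a stem-final [b] ~ [p] alternation.
If /p/ were underlying and a rule turned it into [b] before the NEG suffix, 'head' would also alternate; but it has [p] in both [tunakɔpɛ] and [tunakɔp].
The alternation reflects word-final obstruent devoicing: voiced obstruents become voiceless word-finally. /b/ is underlying.

/fipɛʃɛb/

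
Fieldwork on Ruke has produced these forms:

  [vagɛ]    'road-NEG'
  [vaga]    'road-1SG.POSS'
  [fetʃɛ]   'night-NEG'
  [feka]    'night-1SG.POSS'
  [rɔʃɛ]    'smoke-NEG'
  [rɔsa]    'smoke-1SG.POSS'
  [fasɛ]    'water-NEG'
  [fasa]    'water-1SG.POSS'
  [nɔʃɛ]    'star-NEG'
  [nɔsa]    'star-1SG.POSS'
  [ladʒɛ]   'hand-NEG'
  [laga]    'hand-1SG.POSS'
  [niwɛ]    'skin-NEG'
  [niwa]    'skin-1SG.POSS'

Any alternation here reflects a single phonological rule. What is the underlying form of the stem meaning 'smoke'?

The stem for 'smoke' ends in [ʃ] in [rɔʃɛ] but [s] in [rɔsa].
Compare 'water', with invariant [s] in [fasɛ] and [fasa]: an analysis with underlying /s/ and a rule producing [ʃ] before the NEG suffix would wrongly predict alternation here too.
The alternation reflects depalatalization: palato-alveolar /tʃ/, /dʒ/ and /ʃ/ become [k], [g] and [s] when no front vowel follows. /ʃ/ is underlying.

/rɔʃ/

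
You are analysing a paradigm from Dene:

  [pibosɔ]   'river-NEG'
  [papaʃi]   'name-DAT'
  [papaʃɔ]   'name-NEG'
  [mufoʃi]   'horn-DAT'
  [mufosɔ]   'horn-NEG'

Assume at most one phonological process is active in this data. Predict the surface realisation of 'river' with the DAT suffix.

[piboʃi]

'horn' shows [ʃ] ~ [s] at the end of the stem ([mufoʃi] vs [mufosɔ]).
If /ʃ/ were underlying and a rule turned it into [s] before the NEG suffix, 'name' would also alternate; but it has [ʃ] in both [papaʃi] and [papaʃɔ].
Therefore /s/ is basic and [ʃ] is derived by palatalization before a front vowel (/s/ becomes palato-alveolar [ʃ] before a front vowel).
From [pibosɔ] the stem 'river' is /pibos/; before a front vowel this yields [piboʃi].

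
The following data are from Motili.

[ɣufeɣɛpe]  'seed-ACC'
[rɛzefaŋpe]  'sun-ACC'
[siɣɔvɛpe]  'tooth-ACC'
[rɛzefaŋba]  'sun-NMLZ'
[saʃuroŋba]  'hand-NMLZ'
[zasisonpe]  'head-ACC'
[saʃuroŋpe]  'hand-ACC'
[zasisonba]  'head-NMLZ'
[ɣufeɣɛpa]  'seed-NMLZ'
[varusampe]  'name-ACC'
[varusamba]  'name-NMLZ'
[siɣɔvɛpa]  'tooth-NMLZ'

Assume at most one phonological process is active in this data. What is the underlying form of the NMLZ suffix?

/-ba/

The NMLZ suffix surfaces as [-ba] and [-pa], depending on the final segment of the stem.
The ACC suffix, which begins with [p], is invariant after every stem; so [p] is not altered by any rule here.
So the underlying form is /-ba/, and voiced stops become voiceless after a vowel.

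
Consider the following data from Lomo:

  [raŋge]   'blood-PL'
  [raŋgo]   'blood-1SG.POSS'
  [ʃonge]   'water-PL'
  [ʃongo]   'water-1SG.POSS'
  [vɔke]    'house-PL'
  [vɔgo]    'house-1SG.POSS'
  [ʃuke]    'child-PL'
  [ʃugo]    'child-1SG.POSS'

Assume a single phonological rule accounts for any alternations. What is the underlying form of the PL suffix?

The PL suffix surfaces as [-ge] and [-ke], depending on the final segment of the stem.
By contrast the 1SG.POSS suffix keeps its initial [g] throughout — that segment must be underlying.
The PL suffix is therefore /-ke/ underlyingly, with post-nasal voicing: voiceless stops become voiced after a nasal.

/-ke/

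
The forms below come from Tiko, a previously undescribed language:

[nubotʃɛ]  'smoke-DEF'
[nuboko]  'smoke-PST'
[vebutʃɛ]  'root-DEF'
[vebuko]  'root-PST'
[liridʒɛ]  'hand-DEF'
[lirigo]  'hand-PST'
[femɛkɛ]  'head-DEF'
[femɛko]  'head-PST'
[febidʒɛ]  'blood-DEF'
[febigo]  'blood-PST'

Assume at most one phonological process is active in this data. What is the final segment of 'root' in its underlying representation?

/tʃ/

The stem for 'root' ends in [tʃ] in [vebutʃɛ] but [k] in [vebuko].
Compare 'head', with invariant [k] in [femɛkɛ] and [femɛko]: an analysis with underlying /k/ and a rule producing [tʃ] before the DEF suffix would wrongly predict alternation here too.
The alternation reflects depalatalization: palato-alveolar /tʃ/ and /dʒ/ become [k] and [g] when no front vowel follows. /tʃ/ is underlying.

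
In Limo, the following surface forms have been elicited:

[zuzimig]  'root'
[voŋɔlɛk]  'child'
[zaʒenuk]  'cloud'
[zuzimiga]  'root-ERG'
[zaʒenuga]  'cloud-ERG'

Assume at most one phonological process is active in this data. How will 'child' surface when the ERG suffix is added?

The root 'cloud' surfaces as [zaʒenuga] and [zaʒenuk], with a stem-final [g] ~ [k] alternation.
If /g/ were underlying and a rule turned it into [k] in isolation, 'root' would also alternate; but it has [g] in both [zuzimiga] and [zuzimig].
Therefore /k/ is basic and [g] is derived by intervocalic voicing (voiceless stops become voiced between vowels).
The one attested form of 'child', [voŋɔlɛk], shows underlying /voŋɔlɛk/. Applying the same rule between vowels gives [voŋɔlɛga].

[voŋɔlɛga]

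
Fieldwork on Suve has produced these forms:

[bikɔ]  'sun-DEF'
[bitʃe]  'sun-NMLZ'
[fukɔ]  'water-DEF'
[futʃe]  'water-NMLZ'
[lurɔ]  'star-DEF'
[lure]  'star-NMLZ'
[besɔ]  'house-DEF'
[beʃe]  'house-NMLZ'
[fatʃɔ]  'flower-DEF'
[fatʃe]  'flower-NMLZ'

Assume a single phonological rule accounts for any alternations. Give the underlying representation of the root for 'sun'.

In [bikɔ] and [bitʃe] the final segment of 'sun' alternates: [k] ~ [tʃ].
If /tʃ/ were underlying and a rule turned it into [k] before the DEF suffix, 'flower' would also alternate; but it has [tʃ] in both [fatʃɔ] and [fatʃe].
Therefore /k/ is basic and [tʃ] is derived by palatalization before a front vowel (/k/ and /s/ become palato-alveolar [tʃ] and [ʃ] before a front vowel).
So 'sun' = /bik/.

/bik/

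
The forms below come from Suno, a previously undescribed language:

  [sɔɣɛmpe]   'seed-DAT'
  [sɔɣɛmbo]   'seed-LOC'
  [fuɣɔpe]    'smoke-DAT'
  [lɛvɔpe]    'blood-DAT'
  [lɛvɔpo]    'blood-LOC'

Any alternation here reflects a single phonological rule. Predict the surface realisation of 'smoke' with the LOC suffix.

[fuɣɔpo]

The LOC suffix surfaces as [-bo] and [-po], depending on the final segment of the stem.
The DAT suffix, which begins with [p], is invariant after every stem; so [p] is not altered by any rule here.
The LOC suffix is therefore /-bo/ underlyingly, with post-vocalic devoicing: voiced stops become voiceless after a vowel.
After 'smoke', which ends in a vowel, the suffix surfaces as [-po], giving [fuɣɔpo].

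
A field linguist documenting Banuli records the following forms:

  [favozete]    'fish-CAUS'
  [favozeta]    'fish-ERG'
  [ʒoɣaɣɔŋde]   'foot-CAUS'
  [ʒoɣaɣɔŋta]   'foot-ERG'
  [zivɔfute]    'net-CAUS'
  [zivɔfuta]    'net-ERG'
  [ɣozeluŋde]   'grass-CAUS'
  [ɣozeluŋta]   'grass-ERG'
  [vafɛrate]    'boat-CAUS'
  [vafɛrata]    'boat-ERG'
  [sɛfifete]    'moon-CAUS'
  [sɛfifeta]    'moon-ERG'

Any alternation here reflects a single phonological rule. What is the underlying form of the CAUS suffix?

/-de/

The CAUS morpheme has two allomorphs, [-de] and [-te].
The ERG suffix, which begins with [t], is invariant after every stem; so [t] is not altered by any rule here.
So the underlying form is /-de/, and voiced stops become voiceless after a vowel.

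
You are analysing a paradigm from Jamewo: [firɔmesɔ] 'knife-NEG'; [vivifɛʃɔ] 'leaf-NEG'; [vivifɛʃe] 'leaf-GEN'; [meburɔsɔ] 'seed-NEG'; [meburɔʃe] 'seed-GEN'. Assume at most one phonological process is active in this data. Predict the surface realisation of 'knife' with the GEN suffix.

'seed' shows [s] ~ [ʃ] at the end of the stem ([meburɔsɔ] vs [meburɔʃe]).
Compare 'leaf', with invariant [ʃ] in [vivifɛʃɔ] and [vivifɛʃe]: an analysis with underlying /ʃ/ and a rule producing [s] before the NEG suffix would wrongly predict alternation here too.
The alternation reflects palatalization before a front vowel: /s/ becomes palato-alveolar [ʃ] before a front vowel. /s/ is underlying.
The one attested form of 'knife', [firɔmesɔ], shows underlying /firɔmes/. Applying the same rule before a front vowel gives [firɔmeʃe].

[firɔmeʃe]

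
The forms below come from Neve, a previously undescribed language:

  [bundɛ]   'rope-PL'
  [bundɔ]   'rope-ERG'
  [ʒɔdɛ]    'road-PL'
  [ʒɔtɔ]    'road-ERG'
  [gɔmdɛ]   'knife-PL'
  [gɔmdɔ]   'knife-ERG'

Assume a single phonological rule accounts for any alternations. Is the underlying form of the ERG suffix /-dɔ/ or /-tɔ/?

The ERG morpheme has two allomorphs, [-dɔ] and [-tɔ].
By contrast the PL suffix keeps its initial [d] throughout — that segment must be underlying.
So the underlying form is /-tɔ/, and voiceless stops become voiced after a nasal.

/-tɔ/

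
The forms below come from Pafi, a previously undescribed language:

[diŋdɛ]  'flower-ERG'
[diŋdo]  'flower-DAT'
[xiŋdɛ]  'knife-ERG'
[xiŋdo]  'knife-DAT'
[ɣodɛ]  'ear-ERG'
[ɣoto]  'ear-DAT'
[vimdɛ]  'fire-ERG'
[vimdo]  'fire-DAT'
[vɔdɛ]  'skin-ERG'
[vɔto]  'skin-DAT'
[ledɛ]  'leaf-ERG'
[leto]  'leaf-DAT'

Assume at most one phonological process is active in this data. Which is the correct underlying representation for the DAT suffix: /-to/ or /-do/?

The DAT morpheme has two allomorphs, [-do] and [-to].
By contrast the ERG suffix keeps its initial [d] throughout — that segment must be underlying.
The DAT suffix is therefore /-to/ underlyingly, with post-nasal voicing: voiceless stops become voiced after a nasal.

/-to/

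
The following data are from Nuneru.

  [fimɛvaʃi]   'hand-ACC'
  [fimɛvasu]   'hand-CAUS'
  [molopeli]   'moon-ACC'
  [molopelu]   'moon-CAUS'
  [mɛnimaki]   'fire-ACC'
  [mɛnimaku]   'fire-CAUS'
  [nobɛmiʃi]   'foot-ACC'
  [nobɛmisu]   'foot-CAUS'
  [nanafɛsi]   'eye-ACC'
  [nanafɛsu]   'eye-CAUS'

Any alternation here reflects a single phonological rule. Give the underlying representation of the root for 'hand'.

'hand' shows [ʃ] ~ [s] at the end of the stem ([fimɛvaʃi] vs [fimɛvasu]).
Compare 'eye', with invariant [s] in [nanafɛsi] and [nanafɛsu]: an analysis with underlying /s/ and a rule producing [ʃ] before the ACC suffix would wrongly predict alternation here too.
Therefore /ʃ/ is basic and [s] is derived by depalatalization (palato-alveolar /ʃ/ becomes [s] when no front vowel follows).
Hence 'hand' is /fimɛvaʃ/ underlyingly.

/fimɛvaʃ/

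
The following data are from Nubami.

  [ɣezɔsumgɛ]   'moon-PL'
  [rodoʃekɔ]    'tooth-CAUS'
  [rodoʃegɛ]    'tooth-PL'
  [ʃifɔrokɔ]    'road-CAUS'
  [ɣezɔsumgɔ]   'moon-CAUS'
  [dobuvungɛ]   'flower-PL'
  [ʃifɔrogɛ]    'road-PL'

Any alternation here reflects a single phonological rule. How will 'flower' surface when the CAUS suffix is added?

[dobuvungɔ]

The CAUS suffix surfaces as [-gɔ] and [-kɔ], depending on the final segment of the stem.
The PL suffix, which begins with [g], is invariant after every stem; so [g] is not altered by any rule here.
The CAUS suffix is therefore /-kɔ/ underlyingly, with post-nasal voicing: voiceless stops become voiced after a nasal.
After 'flower', which ends in a nasal, the suffix surfaces as [-gɔ], giving [dobuvungɔ].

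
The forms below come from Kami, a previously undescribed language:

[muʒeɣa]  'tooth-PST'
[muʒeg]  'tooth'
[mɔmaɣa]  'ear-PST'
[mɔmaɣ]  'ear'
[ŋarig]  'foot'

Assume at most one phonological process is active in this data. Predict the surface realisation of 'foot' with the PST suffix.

The root 'tooth' surfaces as [muʒeɣa] and [muʒeg], with a stem-final [ɣ] ~ [g] alternation.
Compare 'ear', with invariant [ɣ] in [mɔmaɣa] and [mɔmaɣ]: an analysis with underlying /ɣ/ and a rule producing [g] in isolation would wrongly predict alternation here too.
Therefore /g/ is basic and [ɣ] is derived by intervocalic spirantization (voiced stops become fricatives between vowels).
From [ŋarig] the stem 'foot' is /ŋarig/; between vowels this yields [ŋariɣa].

[ŋariɣa]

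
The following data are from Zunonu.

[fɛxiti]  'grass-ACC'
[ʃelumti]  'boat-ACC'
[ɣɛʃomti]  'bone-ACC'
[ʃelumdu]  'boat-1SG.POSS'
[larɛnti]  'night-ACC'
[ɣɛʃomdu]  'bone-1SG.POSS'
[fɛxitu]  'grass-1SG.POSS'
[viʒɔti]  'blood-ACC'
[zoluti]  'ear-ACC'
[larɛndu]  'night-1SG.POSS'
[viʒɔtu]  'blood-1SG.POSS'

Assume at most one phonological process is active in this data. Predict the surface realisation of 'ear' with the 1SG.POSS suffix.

The 1SG.POSS suffix surfaces as [-du] and [-tu], depending on the final segment of the stem.
By contrast the ACC suffix keeps its initial [t] throughout — that segment must be underlying.
The 1SG.POSS suffix is therefore /-du/ underlyingly, with post-vocalic devoicing: voiced stops become voiceless after a vowel.
After 'ear', which ends in a vowel, the suffix surfaces as [-tu], giving [zolutu].

[zolutu]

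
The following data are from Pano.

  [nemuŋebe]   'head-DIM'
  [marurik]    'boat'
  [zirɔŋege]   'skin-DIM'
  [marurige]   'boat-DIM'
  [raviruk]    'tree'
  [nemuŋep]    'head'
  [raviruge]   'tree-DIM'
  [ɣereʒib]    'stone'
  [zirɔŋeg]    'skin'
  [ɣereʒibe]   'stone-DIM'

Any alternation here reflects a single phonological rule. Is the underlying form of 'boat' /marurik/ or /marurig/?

The stem for 'boat' ends in [k] in [marurik] but [g] in [marurige].
But 'skin' keeps [g] in both environments ([zirɔŋeg], [zirɔŋege]), so there is no rule changing /g/ to [k] in isolation.
Therefore /k/ is basic and [g] is derived by intervocalic voicing (voiceless stops become voiced between vowels).

/marurik/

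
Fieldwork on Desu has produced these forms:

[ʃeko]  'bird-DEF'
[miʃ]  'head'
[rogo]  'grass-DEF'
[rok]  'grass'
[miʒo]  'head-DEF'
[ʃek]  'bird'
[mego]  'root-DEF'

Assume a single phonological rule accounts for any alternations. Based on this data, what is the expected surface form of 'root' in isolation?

The root 'grass' surfaces as [rogo] and [rok], with a stem-final [g] ~ [k] alternation.
Compare 'bird', with invariant [k] in [ʃeko] and [ʃek]: an analysis with underlying /k/ and a rule producing [g] before the DEF suffix would wrongly predict alternation here too.
So /g/ is underlying, and a rule of word-final obstruent devoicing — voiced obstruents become voiceless word-finally — gives [k].
From [mego] the stem 'root' is /meg/; word-finally this yields [mek].

[mek]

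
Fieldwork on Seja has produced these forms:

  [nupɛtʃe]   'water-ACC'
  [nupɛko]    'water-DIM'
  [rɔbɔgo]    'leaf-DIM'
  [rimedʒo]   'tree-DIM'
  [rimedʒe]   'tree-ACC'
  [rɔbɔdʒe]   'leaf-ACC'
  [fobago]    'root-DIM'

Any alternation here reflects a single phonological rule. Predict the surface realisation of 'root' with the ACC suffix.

The stem for 'leaf' ends in [g] in [rɔbɔgo] but [dʒ] in [rɔbɔdʒe].
The stem 'tree' ([rimedʒo], [rimedʒe]) shows [dʒ] unchanged in both environments, so [dʒ] cannot be basic with [g] derived before the DIM suffix.
The underlying segment must be /g/; /k/ and /g/ become palato-alveolar [tʃ] and [dʒ] before a front vowel, yielding [dʒ] there.
From [fobago] the stem 'root' is /fobag/; before a front vowel this yields [fobadʒe].

[fobadʒe]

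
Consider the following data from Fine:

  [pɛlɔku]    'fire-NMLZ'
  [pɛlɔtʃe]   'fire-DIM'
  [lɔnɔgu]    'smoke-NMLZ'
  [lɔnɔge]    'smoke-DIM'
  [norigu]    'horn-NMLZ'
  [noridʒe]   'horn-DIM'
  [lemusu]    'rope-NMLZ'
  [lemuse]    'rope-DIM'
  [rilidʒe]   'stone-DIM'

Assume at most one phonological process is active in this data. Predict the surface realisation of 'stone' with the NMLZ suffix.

[riligu]

The stem for 'horn' ends in [g] in [norigu] but [dʒ] in [noridʒe].
The stem 'smoke' ([lɔnɔgu], [lɔnɔge]) shows [g] unchanged in both environments, so [g] cannot be basic with [dʒ] derived before the DIM suffix.
The underlying segment must be /dʒ/; palato-alveolar /tʃ/ and /dʒ/ become [k] and [g] when no front vowel follows, yielding [g] there.
From [rilidʒe] the stem 'stone' is /rilidʒ/; when no front vowel follows this yields [riligu].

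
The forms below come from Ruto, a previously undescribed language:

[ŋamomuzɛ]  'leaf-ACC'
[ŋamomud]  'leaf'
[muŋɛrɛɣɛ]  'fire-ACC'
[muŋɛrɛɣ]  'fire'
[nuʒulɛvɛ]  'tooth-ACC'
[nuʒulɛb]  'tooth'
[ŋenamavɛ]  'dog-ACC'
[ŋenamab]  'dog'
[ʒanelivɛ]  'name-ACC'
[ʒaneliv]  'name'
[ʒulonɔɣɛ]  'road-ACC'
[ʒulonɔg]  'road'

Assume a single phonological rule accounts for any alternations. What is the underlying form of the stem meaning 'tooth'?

The root 'tooth' surfaces as [nuʒulɛvɛ] and [nuʒulɛb], with a stem-final [v] ~ [b] alternation.
The stem 'name' ([ʒanelivɛ], [ʒaneliv]) shows [v] unchanged in both environments, so [v] cannot be basic with [b] derived in isolation.
Therefore /b/ is basic and [v] is derived by intervocalic spirantization (voiced stops become fricatives between vowels).
So 'tooth' = /nuʒulɛb/.

/nuʒulɛb/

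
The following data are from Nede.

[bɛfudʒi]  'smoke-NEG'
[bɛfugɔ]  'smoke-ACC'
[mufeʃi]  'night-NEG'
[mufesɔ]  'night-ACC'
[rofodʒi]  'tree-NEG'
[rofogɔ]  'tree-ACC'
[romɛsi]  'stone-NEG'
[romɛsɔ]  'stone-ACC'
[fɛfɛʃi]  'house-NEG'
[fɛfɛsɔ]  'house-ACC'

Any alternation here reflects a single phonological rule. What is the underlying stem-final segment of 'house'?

/ʃ/

The root 'house' surfaces as [fɛfɛʃi] and [fɛfɛsɔ], with a stem-final [ʃ] ~ [s] alternation.
But 'stone' keeps [s] in both environments ([romɛsi], [romɛsɔ]), so there is no rule changing /s/ to [ʃ] before the NEG suffix.
The underlying segment must be /ʃ/; palato-alveolar /dʒ/ and /ʃ/ become [g] and [s] when no front vowel follows, yielding [s] there.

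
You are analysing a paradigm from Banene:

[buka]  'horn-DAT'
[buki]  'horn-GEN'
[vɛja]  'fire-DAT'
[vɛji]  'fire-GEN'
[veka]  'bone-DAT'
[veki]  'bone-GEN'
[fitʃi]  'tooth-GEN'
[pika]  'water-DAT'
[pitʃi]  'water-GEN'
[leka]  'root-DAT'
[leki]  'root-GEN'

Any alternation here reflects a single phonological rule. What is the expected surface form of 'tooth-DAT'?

'water' shows [k] ~ [tʃ] at the end of the stem ([pika] vs [pitʃi]).
If /k/ were underlying and a rule turned it into [tʃ] before the GEN suffix, 'root' would also alternate; but it has [k] in both [leka] and [leki].
The underlying segment must be /tʃ/; palato-alveolar /tʃ/ becomes [k] when no front vowel follows, yielding [k] there.
The one attested form of 'tooth', [fitʃi], shows underlying /fitʃ/. Applying the same rule when no front vowel follows gives [fika].

[fika]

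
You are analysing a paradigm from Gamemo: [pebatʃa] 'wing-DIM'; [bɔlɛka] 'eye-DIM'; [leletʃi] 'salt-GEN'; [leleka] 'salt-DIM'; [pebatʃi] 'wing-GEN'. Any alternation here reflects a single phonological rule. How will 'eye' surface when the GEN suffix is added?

[bɔlɛtʃi]

The root 'salt' surfaces as [leletʃi] and [leleka], with a stem-final [tʃ] ~ [k] alternation.
The stem 'wing' ([pebatʃi], [pebatʃa]) shows [tʃ] unchanged in both environments, so [tʃ] cannot be basic with [k] derived before the DIM suffix.
The underlying segment must be /k/; /k/ becomes palato-alveolar [tʃ] before a front vowel, yielding [tʃ] there.
The one attested form of 'eye', [bɔlɛka], shows underlying /bɔlɛk/. Applying the same rule before a front vowel gives [bɔlɛtʃi].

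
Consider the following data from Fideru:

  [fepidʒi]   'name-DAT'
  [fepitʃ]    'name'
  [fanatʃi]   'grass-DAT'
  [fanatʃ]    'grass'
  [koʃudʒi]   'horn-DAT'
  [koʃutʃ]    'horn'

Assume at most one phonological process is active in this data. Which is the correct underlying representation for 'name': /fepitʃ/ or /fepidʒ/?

/fepidʒ/

In [fepidʒi] and [fepitʃ] the final segment of 'name' alternates: [dʒ] ~ [tʃ].
The stem 'grass' ([fanatʃi], [fanatʃ]) shows [tʃ] unchanged in both environments, so [tʃ] cannot be basic with [dʒ] derived before the DAT suffix.
Therefore /dʒ/ is basic and [tʃ] is derived by word-final obstruent devoicing (voiced obstruents become voiceless word-finally).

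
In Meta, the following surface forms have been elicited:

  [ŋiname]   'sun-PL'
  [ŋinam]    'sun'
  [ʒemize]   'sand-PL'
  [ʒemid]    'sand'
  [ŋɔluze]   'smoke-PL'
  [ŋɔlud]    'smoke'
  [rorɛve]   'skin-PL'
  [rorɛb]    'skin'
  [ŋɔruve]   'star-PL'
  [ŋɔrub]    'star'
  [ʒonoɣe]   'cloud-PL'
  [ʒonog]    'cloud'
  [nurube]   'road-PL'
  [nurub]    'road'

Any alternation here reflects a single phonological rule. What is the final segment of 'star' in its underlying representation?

/v/

'star' shows [v] ~ [b] at the end of the stem ([ŋɔruve] vs [ŋɔrub]).
Compare 'road', with invariant [b] in [nurube] and [nurub]: an analysis with underlying /b/ and a rule producing [v] before the PL suffix would wrongly predict alternation here too.
The alternation reflects word-final hardening: voiced fricatives become stops word-finally. /v/ is underlying.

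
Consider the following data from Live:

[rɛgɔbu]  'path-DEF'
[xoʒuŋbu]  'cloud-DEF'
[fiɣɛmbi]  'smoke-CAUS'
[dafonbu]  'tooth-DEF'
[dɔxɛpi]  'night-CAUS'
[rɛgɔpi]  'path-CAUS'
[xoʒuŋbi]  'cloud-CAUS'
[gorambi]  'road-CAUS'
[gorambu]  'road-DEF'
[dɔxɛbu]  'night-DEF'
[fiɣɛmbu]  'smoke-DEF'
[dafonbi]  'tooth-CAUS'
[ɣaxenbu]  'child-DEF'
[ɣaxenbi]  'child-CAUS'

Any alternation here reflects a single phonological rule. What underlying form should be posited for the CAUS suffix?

The CAUS suffix surfaces as [-bi] and [-pi], depending on the final segment of the stem.
The DEF suffix, which begins with [b], is invariant after every stem; so [b] is not altered by any rule here.
The CAUS suffix is therefore /-pi/ underlyingly, with post-nasal voicing: voiceless stops become voiced after a nasal.

/-pi/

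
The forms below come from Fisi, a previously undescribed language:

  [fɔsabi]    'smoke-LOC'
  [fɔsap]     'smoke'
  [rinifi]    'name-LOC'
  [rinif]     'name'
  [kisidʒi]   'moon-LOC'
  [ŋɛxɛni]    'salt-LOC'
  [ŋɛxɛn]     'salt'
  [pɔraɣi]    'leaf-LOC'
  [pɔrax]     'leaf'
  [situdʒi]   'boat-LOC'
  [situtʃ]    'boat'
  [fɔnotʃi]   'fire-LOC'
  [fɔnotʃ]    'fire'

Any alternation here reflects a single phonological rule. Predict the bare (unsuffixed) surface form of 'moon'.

'boat' shows [dʒ] ~ [tʃ] at the end of the stem ([situdʒi] vs [situtʃ]).
But 'fire' keeps [tʃ] in both environments ([fɔnotʃi], [fɔnotʃ]), so there is no rule changing /tʃ/ to [dʒ] before the LOC suffix.
The alternation reflects word-final obstruent devoicing: voiced obstruents become voiceless word-finally. /dʒ/ is underlying.
The one attested form of 'moon', [kisidʒi], shows underlying /kisidʒ/. Applying the same rule word-finally gives [kisitʃ].

[kisitʃ]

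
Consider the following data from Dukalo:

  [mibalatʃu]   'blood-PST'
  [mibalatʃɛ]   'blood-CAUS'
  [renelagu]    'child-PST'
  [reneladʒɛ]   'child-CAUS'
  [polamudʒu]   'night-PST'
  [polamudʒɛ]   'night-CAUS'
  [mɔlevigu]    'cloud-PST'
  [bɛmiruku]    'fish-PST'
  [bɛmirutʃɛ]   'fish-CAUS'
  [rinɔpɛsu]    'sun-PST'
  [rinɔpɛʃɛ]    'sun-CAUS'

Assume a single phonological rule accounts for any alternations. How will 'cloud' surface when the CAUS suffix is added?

[mɔlevidʒɛ]

The root 'child' surfaces as [renelagu] and [reneladʒɛ], with a stem-final [g] ~ [dʒ] alternation.
The stem 'night' ([polamudʒu], [polamudʒɛ]) shows [dʒ] unchanged in both environments, so [dʒ] cannot be basic with [g] derived before the PST suffix.
The alternation reflects palatalization before a front vowel: /k/, /g/ and /s/ become palato-alveolar [tʃ], [dʒ] and [ʃ] before a front vowel. /g/ is underlying.
The one attested form of 'cloud', [mɔlevigu], shows underlying /mɔlevig/. Applying the same rule before a front vowel gives [mɔlevidʒɛ].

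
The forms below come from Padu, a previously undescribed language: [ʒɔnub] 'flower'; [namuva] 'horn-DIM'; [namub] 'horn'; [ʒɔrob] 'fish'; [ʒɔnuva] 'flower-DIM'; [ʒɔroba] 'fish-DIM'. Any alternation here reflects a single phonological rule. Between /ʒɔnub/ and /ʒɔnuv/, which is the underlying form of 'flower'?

The stem for 'flower' ends in [b] in [ʒɔnub] but [v] in [ʒɔnuva].
Compare 'fish', with invariant [b] in [ʒɔrob] and [ʒɔroba]: an analysis with underlying /b/ and a rule producing [v] before the DIM suffix would wrongly predict alternation here too.
Therefore /v/ is basic and [b] is derived by word-final hardening (voiced fricatives become stops word-finally).

/ʒɔnuv/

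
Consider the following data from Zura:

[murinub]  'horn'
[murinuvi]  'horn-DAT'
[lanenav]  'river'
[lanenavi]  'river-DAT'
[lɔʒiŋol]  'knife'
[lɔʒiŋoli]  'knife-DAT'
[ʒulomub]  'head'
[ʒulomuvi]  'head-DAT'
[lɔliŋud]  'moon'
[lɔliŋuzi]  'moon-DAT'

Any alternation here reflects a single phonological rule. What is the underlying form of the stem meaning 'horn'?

/murinub/

In [murinub] and [murinuvi] the final segment of 'horn' alternates: [b] ~ [v].
But 'river' keeps [v] in both environments ([lanenav], [lanenavi]), so there is no rule changing /v/ to [b] in isolation.
Therefore /b/ is basic and [v] is derived by intervocalic spirantization (voiced stops become fricatives between vowels).
The underlying form of 'horn' is therefore /murinub/.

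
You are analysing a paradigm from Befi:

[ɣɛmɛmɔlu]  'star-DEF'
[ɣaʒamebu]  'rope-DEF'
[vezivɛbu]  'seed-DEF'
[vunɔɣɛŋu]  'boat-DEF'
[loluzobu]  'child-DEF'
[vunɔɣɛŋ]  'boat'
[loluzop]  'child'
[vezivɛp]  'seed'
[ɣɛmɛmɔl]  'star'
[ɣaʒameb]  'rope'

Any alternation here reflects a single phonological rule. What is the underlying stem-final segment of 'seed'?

/p/

'seed' shows [p] ~ [b] at the end of the stem ([vezivɛp] vs [vezivɛbu]).
But 'rope' keeps [b] in both environments ([ɣaʒameb], [ɣaʒamebu]), so there is no rule changing /b/ to [p] in isolation.
The underlying segment must be /p/; voiceless stops become voiced between vowels, yielding [b] there.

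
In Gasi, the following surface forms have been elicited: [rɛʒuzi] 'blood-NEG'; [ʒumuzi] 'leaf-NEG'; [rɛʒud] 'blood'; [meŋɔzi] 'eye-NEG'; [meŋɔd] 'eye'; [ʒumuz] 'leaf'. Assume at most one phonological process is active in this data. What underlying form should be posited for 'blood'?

/rɛʒud/

The root 'blood' surfaces as [rɛʒuzi] and [rɛʒud], with a stem-final [z] ~ [d] alternation.
The stem 'leaf' ([ʒumuzi], [ʒumuz]) shows [z] unchanged in both environments, so [z] cannot be basic with [d] derived in isolation.
Therefore /d/ is basic and [z] is derived by intervocalic spirantization (voiced stops become fricatives between vowels).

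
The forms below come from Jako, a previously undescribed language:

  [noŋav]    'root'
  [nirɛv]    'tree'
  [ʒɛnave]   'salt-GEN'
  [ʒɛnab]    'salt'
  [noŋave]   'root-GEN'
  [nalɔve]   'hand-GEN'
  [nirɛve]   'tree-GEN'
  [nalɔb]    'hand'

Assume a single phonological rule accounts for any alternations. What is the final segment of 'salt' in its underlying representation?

/b/

In [ʒɛnab] and [ʒɛnave] the final segment of 'salt' alternates: [b] ~ [v].
Compare 'tree', with invariant [v] in [nirɛv] and [nirɛve]: an analysis with underlying /v/ and a rule producing [b] in isolation would wrongly predict alternation here too.
So /b/ is underlying, and a rule of intervocalic spirantization — voiced stops become fricatives between vowels — gives [v].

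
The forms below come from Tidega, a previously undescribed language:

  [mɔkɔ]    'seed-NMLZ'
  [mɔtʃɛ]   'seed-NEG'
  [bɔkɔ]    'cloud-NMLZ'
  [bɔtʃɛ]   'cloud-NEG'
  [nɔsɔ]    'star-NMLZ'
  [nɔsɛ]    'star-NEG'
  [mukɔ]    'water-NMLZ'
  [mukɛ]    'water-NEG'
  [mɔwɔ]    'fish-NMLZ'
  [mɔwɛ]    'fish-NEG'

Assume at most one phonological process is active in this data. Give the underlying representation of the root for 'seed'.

The root 'seed' surfaces as [mɔkɔ] and [mɔtʃɛ], with a stem-final [k] ~ [tʃ] alternation.
But 'water' keeps [k] in both environments ([mukɔ], [mukɛ]), so there is no rule changing /k/ to [tʃ] before the NEG suffix.
The underlying segment must be /tʃ/; palato-alveolar /tʃ/ becomes [k] when no front vowel follows, yielding [k] there.
Hence 'seed' is /mɔtʃ/ underlyingly.

/mɔtʃ/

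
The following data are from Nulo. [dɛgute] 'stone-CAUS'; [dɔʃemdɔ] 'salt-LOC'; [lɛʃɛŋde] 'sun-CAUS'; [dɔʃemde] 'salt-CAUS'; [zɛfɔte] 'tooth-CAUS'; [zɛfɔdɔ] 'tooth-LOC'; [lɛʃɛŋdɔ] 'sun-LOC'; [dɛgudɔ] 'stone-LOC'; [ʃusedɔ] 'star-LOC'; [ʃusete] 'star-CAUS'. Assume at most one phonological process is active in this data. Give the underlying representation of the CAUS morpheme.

The CAUS morpheme has two allomorphs, [-de] and [-te].
The LOC suffix, which begins with [d], is invariant after every stem; so [d] is not altered by any rule here.
So the underlying form is /-te/, and voiceless stops become voiced after a nasal.

/-te/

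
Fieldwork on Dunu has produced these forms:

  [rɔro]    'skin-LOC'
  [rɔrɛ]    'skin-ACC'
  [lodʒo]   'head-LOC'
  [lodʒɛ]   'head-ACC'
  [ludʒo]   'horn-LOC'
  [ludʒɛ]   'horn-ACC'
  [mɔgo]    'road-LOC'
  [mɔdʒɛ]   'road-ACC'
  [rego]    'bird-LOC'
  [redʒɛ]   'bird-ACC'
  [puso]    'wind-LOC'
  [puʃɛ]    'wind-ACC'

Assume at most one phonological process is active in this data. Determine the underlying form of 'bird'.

The root 'bird' surfaces as [rego] and [redʒɛ], with a stem-final [g] ~ [dʒ] alternation.
Compare 'horn', with invariant [dʒ] in [ludʒo] and [ludʒɛ]: an analysis with underlying /dʒ/ and a rule producing [g] before the LOC suffix would wrongly predict alternation here too.
So /g/ is underlying, and a rule of palatalization before a front vowel — /g/ and /s/ become palato-alveolar [dʒ] and [ʃ] before a front vowel — gives [dʒ].

/reg/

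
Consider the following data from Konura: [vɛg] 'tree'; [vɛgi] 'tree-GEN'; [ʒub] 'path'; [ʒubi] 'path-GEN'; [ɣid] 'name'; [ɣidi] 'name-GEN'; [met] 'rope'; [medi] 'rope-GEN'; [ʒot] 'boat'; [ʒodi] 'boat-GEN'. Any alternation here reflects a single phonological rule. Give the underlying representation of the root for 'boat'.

/ʒot/

'boat' shows [t] ~ [d] at the end of the stem ([ʒot] vs [ʒodi]).
If /d/ were underlying and a rule turned it into [t] in isolation, 'name' would also alternate; but it has [d] in both [ɣid] and [ɣidi].
So /t/ is underlying, and a rule of intervocalic voicing — voiceless stops become voiced between vowels — gives [d].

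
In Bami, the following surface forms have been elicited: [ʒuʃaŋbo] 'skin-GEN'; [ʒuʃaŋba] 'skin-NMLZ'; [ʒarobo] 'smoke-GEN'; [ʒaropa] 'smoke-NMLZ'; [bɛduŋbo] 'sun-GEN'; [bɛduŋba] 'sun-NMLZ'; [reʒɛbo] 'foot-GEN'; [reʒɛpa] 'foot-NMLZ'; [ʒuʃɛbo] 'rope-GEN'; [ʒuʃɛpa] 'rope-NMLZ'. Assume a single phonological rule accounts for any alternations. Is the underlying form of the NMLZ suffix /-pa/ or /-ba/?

The NMLZ morpheme has two allomorphs, [-ba] and [-pa].
The GEN suffix, which begins with [b], is invariant after every stem; so [b] is not altered by any rule here.
The NMLZ suffix is therefore /-pa/ underlyingly, with post-nasal voicing: voiceless stops become voiced after a nasal.

/-pa/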